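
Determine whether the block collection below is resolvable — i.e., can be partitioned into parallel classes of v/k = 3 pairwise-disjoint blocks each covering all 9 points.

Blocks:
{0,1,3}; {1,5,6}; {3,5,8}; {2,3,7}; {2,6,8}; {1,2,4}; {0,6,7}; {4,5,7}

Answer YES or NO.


v = 9, block size k = 3, number of blocks = 8.
For resolvability, blocks must partition into parallel classes of size v/k = 3.
Total blocks must therefore be a multiple of 3: 8 = 3·2 + 2 ⇒ not divisible ✗.
Resolvable? NO.

NO


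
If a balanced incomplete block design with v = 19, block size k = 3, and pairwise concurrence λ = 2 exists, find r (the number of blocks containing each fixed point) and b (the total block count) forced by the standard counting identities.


Any 2-(v, k, λ) BIBD satisfies two necessary conditions:
  (i)  Each point sits in r blocks, and counting incidences through any fixed point gives r(k − 1) = λ(v − 1), so r = λ(v − 1)/(k − 1).
  (ii) Total incidences bk = vr, so b = vr/k.
Step 1: r = λ(v − 1)/(k − 1) = 2·(19 − 1)/(3 − 1) = 2·18/2 = 36/2 = 18.
Step 2: b = vr/k = 19·18/3 = 342/3 = 114.
Check integrality: r = 18 ∈ Z ✓, b = 114 ∈ Z ✓.
(These identities are necessary conditions: they determine r and b for any design with these parameters, but do not by themselves prove that one exists.)

r = 18, b = 114.


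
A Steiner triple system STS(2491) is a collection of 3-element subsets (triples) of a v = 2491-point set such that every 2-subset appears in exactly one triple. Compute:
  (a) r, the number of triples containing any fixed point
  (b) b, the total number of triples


An STS(v) is a 2-(v, 3, 1) BIBD: block size k = 3, λ = 1.
Replication: r(k − 1) = λ(v − 1) ⇒ r·2 = 2491 − 1 = 2490 ⇒ r = 1245.
Block count: bk = vr ⇒ b·3 = 2491·1245 = 3101295 ⇒ b = 1033765.

r = 1245, b = 1033765.


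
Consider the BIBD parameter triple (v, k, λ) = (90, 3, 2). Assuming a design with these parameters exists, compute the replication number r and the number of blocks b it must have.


Any 2-(v, k, λ) BIBD satisfies two necessary conditions:
  (i)  Each point sits in r blocks, and counting incidences through any fixed point gives r(k − 1) = λ(v − 1), so r = λ(v − 1)/(k − 1).
  (ii) Total incidences bk = vr, so b = vr/k.
Step 1: r = λ(v − 1)/(k − 1) = 2·(90 − 1)/(3 − 1) = 2·89/2 = 178/2 = 89.
Step 2: b = vr/k = 90·89/3 = 8010/3 = 2670.
Check integrality: r = 89 ∈ Z ✓, b = 2670 ∈ Z ✓.
(These identities are necessary conditions: they determine r and b for any design with these parameters, but do not by themselves prove that one exists.)

r = 89, b = 2670.


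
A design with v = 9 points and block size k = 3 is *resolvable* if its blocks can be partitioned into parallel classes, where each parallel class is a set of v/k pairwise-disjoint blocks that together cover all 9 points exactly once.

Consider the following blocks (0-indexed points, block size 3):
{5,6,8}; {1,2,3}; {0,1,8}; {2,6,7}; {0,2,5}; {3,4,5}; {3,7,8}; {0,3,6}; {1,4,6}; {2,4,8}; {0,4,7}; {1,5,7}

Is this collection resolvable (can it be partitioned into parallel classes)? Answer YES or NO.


v = 9, block size k = 3, number of blocks = 12.
For resolvability, blocks must partition into parallel classes of size v/k = 3.
Total blocks must therefore be a multiple of 3: 12 = 3·4 + 0 ⇒ divisible ✓.
Greedy packing gives 4 candidate class(es). Each should be a full parallel class (size 3, covers all 9 points).
  Class 1 (3 blocks): {5,6,8}; {1,2,3}; {0,4,7}. Points covered: [0, 1, 2, 3, 4, 5, 6, 7, 8].
  Class 2 (3 blocks): {0,1,8}; {2,6,7}; {3,4,5}. Points covered: [0, 1, 2, 3, 4, 5, 6, 7, 8].
  Class 3 (3 blocks): {0,2,5}; {3,7,8}; {1,4,6}. Points covered: [0, 1, 2, 3, 4, 5, 6, 7, 8].
  Class 4 (3 blocks): {0,3,6}; {2,4,8}; {1,5,7}. Points covered: [0, 1, 2, 3, 4, 5, 6, 7, 8].
All classes full (size 3)? YES. All classes cover every point? YES.
Resolvable? YES.

YES


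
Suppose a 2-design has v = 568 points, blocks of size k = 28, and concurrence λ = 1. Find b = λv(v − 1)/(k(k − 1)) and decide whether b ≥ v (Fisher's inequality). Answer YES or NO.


b = λv(v − 1)/(k(k − 1)) = 1·568·567/(28·27) = 322056/756 = 426.
Compare with v = 568: b < v, so Fisher's inequality fails.

NO


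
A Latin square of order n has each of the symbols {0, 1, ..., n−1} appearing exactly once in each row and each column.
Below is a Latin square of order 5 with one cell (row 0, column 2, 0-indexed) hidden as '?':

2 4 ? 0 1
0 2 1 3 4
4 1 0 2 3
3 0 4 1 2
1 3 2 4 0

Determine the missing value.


Row 0 contains symbols [0, 1, 2, 4] — missing [3].
Column 2 contains symbols [0, 1, 2, 4] — missing [3].
The missing symbol must appear in both missing sets; intersection = [3].
Therefore the hidden value is 3.

Missing value = 3.


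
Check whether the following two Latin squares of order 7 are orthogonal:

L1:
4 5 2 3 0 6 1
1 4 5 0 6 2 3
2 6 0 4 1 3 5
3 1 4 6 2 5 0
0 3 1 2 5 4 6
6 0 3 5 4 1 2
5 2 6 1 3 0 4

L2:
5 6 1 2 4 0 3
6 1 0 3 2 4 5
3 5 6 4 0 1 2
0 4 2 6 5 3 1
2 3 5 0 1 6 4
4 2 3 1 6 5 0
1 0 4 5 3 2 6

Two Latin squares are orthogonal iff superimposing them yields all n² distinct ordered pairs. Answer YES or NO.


Form the n² = 49 superimposed pairs (L1[i][j], L2[i][j]), row by row (rows and columns indexed from 0):
row 0: (4,5) (5,6) (2,1) (3,2) (0,4) (6,0) (1,3)
row 1: (1,6) (4,1) (5,0) (0,3) (6,2) (2,4) (3,5)
row 2: (2,3) (6,5) (0,6) (4,4) (1,0) (3,1) (5,2)
row 3: (3,0) (1,4) (4,2) (6,6) (2,5) (5,3) (0,1)
row 4: (0,2) (3,3) (1,5) (2,0) (5,1) (4,6) (6,4)
row 5: (6,4) (0,2) (3,3) (5,1) (4,6) (1,5) (2,0)
row 6: (5,1) (2,0) (6,4) (1,5) (3,3) (0,2) (4,6)
Orthogonality requires all 49 pairs distinct.
But the pair (6,4) repeats: cell (4,6) has L1 = 6, L2 = 4, and cell (5,0) has L1 = 6, L2 = 4.
A repeated pair means some other pair never occurs (only 35 distinct pairs out of 49), so the squares are not orthogonal.
Conclusion: NO.

NO


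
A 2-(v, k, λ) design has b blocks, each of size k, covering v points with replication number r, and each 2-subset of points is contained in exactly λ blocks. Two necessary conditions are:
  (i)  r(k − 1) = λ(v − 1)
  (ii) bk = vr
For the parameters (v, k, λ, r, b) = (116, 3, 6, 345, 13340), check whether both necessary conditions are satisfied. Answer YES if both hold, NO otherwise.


Condition (i): r(k − 1) = 345·2 = 690; λ(v − 1) = 6·115 = 690. Match? YES.
Condition (ii): bk = 13340·3 = 40020; vr = 116·345 = 40020. Match? YES.
Both conditions hold? YES.

YES


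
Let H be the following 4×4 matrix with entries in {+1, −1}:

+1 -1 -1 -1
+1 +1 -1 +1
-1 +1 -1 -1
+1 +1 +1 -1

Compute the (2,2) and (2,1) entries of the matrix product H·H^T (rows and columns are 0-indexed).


Row 1 of H: [1, 1, -1, 1].
Row 2 of H: [-1, 1, -1, -1].
(H·H^T)[2][2] = Σ_j H[2][j]·H[2][j] = (-1)² + (1)² + (-1)² + (-1)² = 1 + 1 + 1 + 1 = 4.
(H·H^T)[2][1] = Σ_j H[2][j]·H[1][j] = (-1)·(1) + (1)·(1) + (-1)·(-1) + (-1)·(1) = -1 + 1 + 1 + -1 = 0.
So rows 2 and 1 are orthogonal; the diagonal entry equals n = 4.

(2,2) entry = 4; (2,1) entry = 0.


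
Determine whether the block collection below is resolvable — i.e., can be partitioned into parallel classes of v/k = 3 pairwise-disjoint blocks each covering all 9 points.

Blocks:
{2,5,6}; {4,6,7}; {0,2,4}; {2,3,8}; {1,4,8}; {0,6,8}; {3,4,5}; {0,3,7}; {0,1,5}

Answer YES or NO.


v = 9, block size k = 3, number of blocks = 9.
For resolvability, blocks must partition into parallel classes of size v/k = 3.
Total blocks must therefore be a multiple of 3: 9 = 3·3 + 0 ⇒ divisible ✓.
Consider block {0,2,4}. It intersects every other block in the collection, so no parallel class of size 3 can contain it.
Since every block must belong to some parallel class in a resolution, the collection cannot be partitioned into parallel classes.
Resolvable? NO.

NO


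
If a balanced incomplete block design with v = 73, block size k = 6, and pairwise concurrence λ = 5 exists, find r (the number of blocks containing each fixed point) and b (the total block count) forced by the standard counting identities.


Any 2-(v, k, λ) BIBD satisfies two necessary conditions:
  (i)  Each point sits in r blocks, and counting incidences through any fixed point gives r(k − 1) = λ(v − 1), so r = λ(v − 1)/(k − 1).
  (ii) Total incidences bk = vr, so b = vr/k.
Step 1: r = λ(v − 1)/(k − 1) = 5·(73 − 1)/(6 − 1) = 5·72/5 = 360/5 = 72.
Step 2: b = vr/k = 73·72/6 = 5256/6 = 876.
Check integrality: r = 72 ∈ Z ✓, b = 876 ∈ Z ✓.
(These identities are necessary conditions: they determine r and b for any design with these parameters, but do not by themselves prove that one exists.)

r = 72, b = 876.


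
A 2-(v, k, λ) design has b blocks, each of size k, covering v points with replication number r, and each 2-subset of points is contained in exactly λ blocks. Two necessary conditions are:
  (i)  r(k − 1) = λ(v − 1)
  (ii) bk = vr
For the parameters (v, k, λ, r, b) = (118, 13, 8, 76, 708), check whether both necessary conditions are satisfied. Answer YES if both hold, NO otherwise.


Condition (i): r(k − 1) = 76·12 = 912; λ(v − 1) = 8·117 = 936. Match? NO.
Condition (ii): bk = 708·13 = 9204; vr = 118·76 = 8968. Match? NO.
Both conditions hold? NO.

NO


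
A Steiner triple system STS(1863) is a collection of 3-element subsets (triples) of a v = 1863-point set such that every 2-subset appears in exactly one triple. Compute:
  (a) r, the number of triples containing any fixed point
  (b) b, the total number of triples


An STS(v) is a 2-(v, 3, 1) BIBD: block size k = 3, λ = 1.
Replication: r(k − 1) = λ(v − 1) ⇒ r·2 = 1863 − 1 = 1862 ⇒ r = 931.
Block count: b = v(v − 1)/6 = 1863·1862/6 = 3468906/6 = 578151.

r = 931, b = 578151.


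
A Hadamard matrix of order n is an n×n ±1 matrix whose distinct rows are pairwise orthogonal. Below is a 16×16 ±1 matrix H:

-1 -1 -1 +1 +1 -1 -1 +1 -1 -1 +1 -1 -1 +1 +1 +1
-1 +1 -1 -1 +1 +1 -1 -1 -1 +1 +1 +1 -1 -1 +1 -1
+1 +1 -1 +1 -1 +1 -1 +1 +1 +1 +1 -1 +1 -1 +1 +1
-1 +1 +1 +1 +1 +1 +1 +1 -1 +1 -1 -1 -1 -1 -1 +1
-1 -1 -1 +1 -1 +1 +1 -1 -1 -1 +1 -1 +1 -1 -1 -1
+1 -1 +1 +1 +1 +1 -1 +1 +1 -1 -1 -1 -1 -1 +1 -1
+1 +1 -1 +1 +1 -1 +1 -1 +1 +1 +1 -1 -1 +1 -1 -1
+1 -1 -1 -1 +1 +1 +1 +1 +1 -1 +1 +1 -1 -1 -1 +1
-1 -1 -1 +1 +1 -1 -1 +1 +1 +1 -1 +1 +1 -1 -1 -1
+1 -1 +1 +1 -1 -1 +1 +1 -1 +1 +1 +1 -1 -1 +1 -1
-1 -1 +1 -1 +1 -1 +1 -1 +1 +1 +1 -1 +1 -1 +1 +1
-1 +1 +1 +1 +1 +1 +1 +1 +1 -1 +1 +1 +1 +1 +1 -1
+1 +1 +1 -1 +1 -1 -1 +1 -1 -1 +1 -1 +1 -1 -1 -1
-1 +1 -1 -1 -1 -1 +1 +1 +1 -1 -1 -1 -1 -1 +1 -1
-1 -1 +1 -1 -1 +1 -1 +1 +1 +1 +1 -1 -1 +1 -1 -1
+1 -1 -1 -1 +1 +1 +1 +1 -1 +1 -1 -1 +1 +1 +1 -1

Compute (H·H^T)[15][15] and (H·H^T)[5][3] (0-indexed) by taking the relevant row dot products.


Row 3 of H: [-1, 1, 1, 1, 1, 1, 1, 1, -1, 1, -1, -1, -1, -1, -1, 1].
Row 5 of H: [1, -1, 1, 1, 1, 1, -1, 1, 1, -1, -1, -1, -1, -1, 1, -1].
Row 15 of H: [1, -1, -1, -1, 1, 1, 1, 1, -1, 1, -1, -1, 1, 1, 1, -1].
(H·H^T)[15][15] = Σ_j H[15][j]·H[15][j] = (1)² + (-1)² + (-1)² + (-1)² + (1)² + (1)² + (1)² + (1)² + (-1)² + (1)² + (-1)² + (-1)² + (1)² + (1)² + (1)² + (-1)² = 1 + 1 + 1 + 1 + 1 + 1 + 1 + 1 + 1 + 1 + 1 + 1 + 1 + 1 + 1 + 1 = 16.
(H·H^T)[5][3] = Σ_j H[5][j]·H[3][j] = (1)·(-1) + (-1)·(1) + (1)·(1) + (1)·(1) + (1)·(1) + (1)·(1) + (-1)·(1) + (1)·(1) + (1)·(-1) + (-1)·(1) + (-1)·(-1) + (-1)·(-1) + (-1)·(-1) + (-1)·(-1) + (1)·(-1) + (-1)·(1) = -1 + -1 + 1 + 1 + 1 + 1 + -1 + 1 + -1 + -1 + 1 + 1 + 1 + 1 + -1 + -1 = 2.
Rows 5 and 3 are not orthogonal (dot product = 2 ≠ 0), so H is not a Hadamard matrix.

(15,15) entry = 16; (5,3) entry = 2.


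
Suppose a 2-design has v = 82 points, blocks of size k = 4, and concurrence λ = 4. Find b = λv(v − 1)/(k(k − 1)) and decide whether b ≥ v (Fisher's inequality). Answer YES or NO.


r = λ(v − 1)/(k − 1) = 4·81/3 = 108.
b = vr/k = 82·108/4 = 2214.
Fisher's inequality: b ≥ v ⇔ 2214 ≥ 82? YES.

YES


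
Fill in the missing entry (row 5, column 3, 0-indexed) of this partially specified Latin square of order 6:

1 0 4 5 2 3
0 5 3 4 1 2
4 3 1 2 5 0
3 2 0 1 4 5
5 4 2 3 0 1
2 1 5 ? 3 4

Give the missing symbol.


Row 5 contains symbols [1, 2, 3, 4, 5] — missing [0].
Column 3 contains symbols [1, 2, 3, 4, 5] — missing [0].
The missing symbol must appear in both missing sets; intersection = [0].
Therefore the hidden value is 0.

Missing value = 0.


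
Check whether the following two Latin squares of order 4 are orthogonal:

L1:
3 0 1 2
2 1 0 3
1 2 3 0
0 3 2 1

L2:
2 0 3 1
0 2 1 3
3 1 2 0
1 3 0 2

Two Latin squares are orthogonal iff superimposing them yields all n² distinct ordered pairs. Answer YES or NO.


Form the n² = 16 superimposed pairs (L1[i][j], L2[i][j]), row by row (rows and columns indexed from 0):
row 0: (3,2) (0,0) (1,3) (2,1)
row 1: (2,0) (1,2) (0,1) (3,3)
row 2: (1,3) (2,1) (3,2) (0,0)
row 3: (0,1) (3,3) (2,0) (1,2)
Orthogonality requires all 16 pairs distinct.
But the pair (1,3) repeats: cell (0,2) has L1 = 1, L2 = 3, and cell (2,0) has L1 = 1, L2 = 3.
A repeated pair means some other pair never occurs (only 8 distinct pairs out of 16), so the squares are not orthogonal.
Conclusion: NO.

NO


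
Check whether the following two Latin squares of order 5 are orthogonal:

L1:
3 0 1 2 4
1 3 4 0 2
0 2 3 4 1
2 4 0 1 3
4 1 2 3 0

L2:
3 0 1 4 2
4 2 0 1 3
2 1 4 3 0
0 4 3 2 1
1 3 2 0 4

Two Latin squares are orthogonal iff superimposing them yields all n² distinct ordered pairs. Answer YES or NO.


Form the n² = 25 superimposed pairs (L1[i][j], L2[i][j]), row by row (rows and columns indexed from 0):
row 0: (3,3) (0,0) (1,1) (2,4) (4,2)
row 1: (1,4) (3,2) (4,0) (0,1) (2,3)
row 2: (0,2) (2,1) (3,4) (4,3) (1,0)
row 3: (2,0) (4,4) (0,3) (1,2) (3,1)
row 4: (4,1) (1,3) (2,2) (3,0) (0,4)
Orthogonality requires all 25 pairs distinct.
Check by first coordinate: for each symbol s of L1, list the L2 entries in the n cells where L1 = s; they must all differ.
  L1 = 0: L2 entries (in reading order) 0, 1, 2, 3, 4 — all 5 distinct ✓
  L1 = 1: L2 entries (in reading order) 1, 4, 0, 2, 3 — all 5 distinct ✓
  L1 = 2: L2 entries (in reading order) 4, 3, 1, 0, 2 — all 5 distinct ✓
  L1 = 3: L2 entries (in reading order) 3, 2, 4, 1, 0 — all 5 distinct ✓
  L1 = 4: L2 entries (in reading order) 2, 0, 3, 4, 1 — all 5 distinct ✓
Every symbol of L1 meets every symbol of L2 exactly once, so all 25 pairs are distinct (25 of 25).
Conclusion: YES.

YES


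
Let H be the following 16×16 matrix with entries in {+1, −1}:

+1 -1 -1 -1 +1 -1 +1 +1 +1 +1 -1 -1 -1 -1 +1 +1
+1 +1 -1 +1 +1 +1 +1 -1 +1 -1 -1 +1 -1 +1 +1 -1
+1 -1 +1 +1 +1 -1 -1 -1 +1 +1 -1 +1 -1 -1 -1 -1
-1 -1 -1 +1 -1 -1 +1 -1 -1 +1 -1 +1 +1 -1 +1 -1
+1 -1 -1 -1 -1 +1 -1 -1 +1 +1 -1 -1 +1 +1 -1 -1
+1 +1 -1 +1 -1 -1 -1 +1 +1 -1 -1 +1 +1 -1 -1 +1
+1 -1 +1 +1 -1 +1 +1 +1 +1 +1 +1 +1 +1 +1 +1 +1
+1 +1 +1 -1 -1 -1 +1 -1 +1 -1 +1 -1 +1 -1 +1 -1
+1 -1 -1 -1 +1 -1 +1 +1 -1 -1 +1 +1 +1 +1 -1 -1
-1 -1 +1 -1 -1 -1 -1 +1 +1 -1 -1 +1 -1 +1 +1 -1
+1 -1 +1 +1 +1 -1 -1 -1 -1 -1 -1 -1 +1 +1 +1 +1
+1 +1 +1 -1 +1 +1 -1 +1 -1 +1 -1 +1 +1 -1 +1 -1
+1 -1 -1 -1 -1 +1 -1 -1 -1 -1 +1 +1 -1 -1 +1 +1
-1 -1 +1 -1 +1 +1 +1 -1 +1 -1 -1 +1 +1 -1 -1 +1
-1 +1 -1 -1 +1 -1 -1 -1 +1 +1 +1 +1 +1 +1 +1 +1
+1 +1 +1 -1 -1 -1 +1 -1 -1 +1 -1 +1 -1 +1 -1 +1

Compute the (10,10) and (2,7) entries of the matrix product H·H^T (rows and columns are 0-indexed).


Row 2 of H: [1, -1, 1, 1, 1, -1, -1, -1, 1, 1, -1, 1, -1, -1, -1, -1].
Row 7 of H: [1, 1, 1, -1, -1, -1, 1, -1, 1, -1, 1, -1, 1, -1, 1, -1].
Row 10 of H: [1, -1, 1, 1, 1, -1, -1, -1, -1, -1, -1, -1, 1, 1, 1, 1].
(H·H^T)[10][10] = Σ_j H[10][j]·H[10][j] = (1)² + (-1)² + (1)² + (1)² + (1)² + (-1)² + (-1)² + (-1)² + (-1)² + (-1)² + (-1)² + (-1)² + (1)² + (1)² + (1)² + (1)² = 1 + 1 + 1 + 1 + 1 + 1 + 1 + 1 + 1 + 1 + 1 + 1 + 1 + 1 + 1 + 1 = 16.
(H·H^T)[2][7] = Σ_j H[2][j]·H[7][j] = (1)·(1) + (-1)·(1) + (1)·(1) + (1)·(-1) + (1)·(-1) + (-1)·(-1) + (-1)·(1) + (-1)·(-1) + (1)·(1) + (1)·(-1) + (-1)·(1) + (1)·(-1) + (-1)·(1) + (-1)·(-1) + (-1)·(1) + (-1)·(-1) = 1 + -1 + 1 + -1 + -1 + 1 + -1 + 1 + 1 + -1 + -1 + -1 + -1 + 1 + -1 + 1 = -2.
Rows 2 and 7 are not orthogonal (dot product = -2 ≠ 0), so H is not a Hadamard matrix.

(10,10) entry = 16; (2,7) entry = -2.


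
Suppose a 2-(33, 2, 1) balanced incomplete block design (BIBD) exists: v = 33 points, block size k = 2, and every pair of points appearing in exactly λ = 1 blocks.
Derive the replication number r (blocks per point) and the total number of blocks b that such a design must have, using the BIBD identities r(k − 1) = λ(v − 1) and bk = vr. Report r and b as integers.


Any 2-(v, k, λ) BIBD satisfies two necessary conditions:
  (i)  Each point sits in r blocks, and counting incidences through any fixed point gives r(k − 1) = λ(v − 1), so r = λ(v − 1)/(k − 1).
  (ii) Total incidences bk = vr, so b = vr/k.
Step 1: r = λ(v − 1)/(k − 1) = 1·(33 − 1)/(2 − 1) = 1·32/1 = 32/1 = 32.
Step 2: b = vr/k = 33·32/2 = 1056/2 = 528.
Check integrality: r = 32 ∈ Z ✓, b = 528 ∈ Z ✓.
(These identities are necessary conditions: they determine r and b for any design with these parameters, but do not by themselves prove that one exists.)

r = 32, b = 528.


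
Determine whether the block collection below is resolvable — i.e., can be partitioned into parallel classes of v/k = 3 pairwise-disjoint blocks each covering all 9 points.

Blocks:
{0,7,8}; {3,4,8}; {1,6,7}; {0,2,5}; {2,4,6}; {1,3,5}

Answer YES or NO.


v = 9, block size k = 3, number of blocks = 6.
For resolvability, blocks must partition into parallel classes of size v/k = 3.
Total blocks must therefore be a multiple of 3: 6 = 3·2 + 0 ⇒ divisible ✓.
Greedy packing gives 2 candidate class(es). Each should be a full parallel class (size 3, covers all 9 points).
  Class 1 (3 blocks): {0,7,8}; {2,4,6}; {1,3,5}. Points covered: [0, 1, 2, 3, 4, 5, 6, 7, 8].
  Class 2 (3 blocks): {3,4,8}; {1,6,7}; {0,2,5}. Points covered: [0, 1, 2, 3, 4, 5, 6, 7, 8].
All classes full (size 3)? YES. All classes cover every point? YES.
Resolvable? YES.

YES


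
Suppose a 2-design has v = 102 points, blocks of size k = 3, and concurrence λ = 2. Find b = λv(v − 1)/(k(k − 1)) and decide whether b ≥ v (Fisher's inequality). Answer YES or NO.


b = λv(v − 1)/(k(k − 1)) = 2·102·101/(3·2) = 20604/6 = 3434.
Compare with v = 102: b ≥ v, so Fisher's inequality holds.

YES


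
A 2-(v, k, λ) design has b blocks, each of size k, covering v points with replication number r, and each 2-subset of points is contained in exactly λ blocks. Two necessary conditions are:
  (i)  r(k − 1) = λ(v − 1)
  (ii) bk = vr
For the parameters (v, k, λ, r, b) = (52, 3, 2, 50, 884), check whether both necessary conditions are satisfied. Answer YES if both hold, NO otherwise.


Condition (i): r(k − 1) = 50·2 = 100; λ(v − 1) = 2·51 = 102. Match? NO.
Condition (ii): bk = 884·3 = 2652; vr = 52·50 = 2600. Match? NO.
Both conditions hold? NO.

NO


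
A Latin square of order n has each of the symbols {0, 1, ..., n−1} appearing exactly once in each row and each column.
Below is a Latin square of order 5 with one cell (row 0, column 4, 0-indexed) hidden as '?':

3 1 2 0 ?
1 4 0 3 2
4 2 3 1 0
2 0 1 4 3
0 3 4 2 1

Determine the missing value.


Row 0 contains symbols [0, 1, 2, 3] — missing [4].
Column 4 contains symbols [0, 1, 2, 3] — missing [4].
The missing symbol must appear in both missing sets; intersection = [4].
Therefore the hidden value is 4.

Missing value = 4.


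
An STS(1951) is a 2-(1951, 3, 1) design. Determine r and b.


An STS(v) is a 2-(v, 3, 1) BIBD: block size k = 3, λ = 1.
Replication: r(k − 1) = λ(v − 1) ⇒ r·2 = 1951 − 1 = 1950 ⇒ r = 975.
Block count: b = v(v − 1)/6 = 1951·1950/6 = 3804450/6 = 634075.
(Check via bk = vr: 634075·3 = 1902225 = 1951·975 = 1902225 ✓.)

r = 975, b = 634075.


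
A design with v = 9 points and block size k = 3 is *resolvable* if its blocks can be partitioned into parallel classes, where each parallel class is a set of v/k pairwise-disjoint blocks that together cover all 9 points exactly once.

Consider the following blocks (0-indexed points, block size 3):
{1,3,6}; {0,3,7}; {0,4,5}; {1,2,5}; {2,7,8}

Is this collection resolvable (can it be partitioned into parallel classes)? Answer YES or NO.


v = 9, block size k = 3, number of blocks = 5.
For resolvability, blocks must partition into parallel classes of size v/k = 3.
Total blocks must therefore be a multiple of 3: 5 = 3·1 + 2 ⇒ not divisible ✗.
Resolvable? NO.

NO


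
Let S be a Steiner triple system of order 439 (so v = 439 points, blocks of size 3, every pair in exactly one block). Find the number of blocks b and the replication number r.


An STS(v) is a 2-(v, 3, 1) BIBD: block size k = 3, λ = 1.
Replication: r(k − 1) = λ(v − 1) ⇒ r·2 = 439 − 1 = 438 ⇒ r = 219.
Block count: bk = vr ⇒ b·3 = 439·219 = 96141 ⇒ b = 32047.
(Check via b = v(v − 1)/6 = 439·438/6 = 192282/6 = 32047.)

r = 219, b = 32047.


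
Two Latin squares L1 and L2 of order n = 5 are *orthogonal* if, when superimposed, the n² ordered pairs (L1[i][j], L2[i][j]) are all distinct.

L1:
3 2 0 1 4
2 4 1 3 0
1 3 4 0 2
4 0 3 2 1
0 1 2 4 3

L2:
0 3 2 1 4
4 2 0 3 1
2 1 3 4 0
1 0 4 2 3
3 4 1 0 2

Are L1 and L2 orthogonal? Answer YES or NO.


Form the n² = 25 superimposed pairs (L1[i][j], L2[i][j]), row by row (rows and columns indexed from 0):
row 0: (3,0) (2,3) (0,2) (1,1) (4,4)
row 1: (2,4) (4,2) (1,0) (3,3) (0,1)
row 2: (1,2) (3,1) (4,3) (0,4) (2,0)
row 3: (4,1) (0,0) (3,4) (2,2) (1,3)
row 4: (0,3) (1,4) (2,1) (4,0) (3,2)
Orthogonality requires all 25 pairs distinct.
Check by first coordinate: for each symbol s of L1, list the L2 entries in the n cells where L1 = s; they must all differ.
  L1 = 0: L2 entries (in reading order) 2, 1, 4, 0, 3 — all 5 distinct ✓
  L1 = 1: L2 entries (in reading order) 1, 0, 2, 3, 4 — all 5 distinct ✓
  L1 = 2: L2 entries (in reading order) 3, 4, 0, 2, 1 — all 5 distinct ✓
  L1 = 3: L2 entries (in reading order) 0, 3, 1, 4, 2 — all 5 distinct ✓
  L1 = 4: L2 entries (in reading order) 4, 2, 3, 1, 0 — all 5 distinct ✓
Every symbol of L1 meets every symbol of L2 exactly once, so all 25 pairs are distinct (25 of 25).
Conclusion: YES.

YES


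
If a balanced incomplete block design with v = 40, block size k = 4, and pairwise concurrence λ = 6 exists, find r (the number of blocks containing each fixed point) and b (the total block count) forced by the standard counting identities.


Any 2-(v, k, λ) BIBD satisfies two necessary conditions:
  (i)  Each point sits in r blocks, and counting incidences through any fixed point gives r(k − 1) = λ(v − 1), so r = λ(v − 1)/(k − 1).
  (ii) Total incidences bk = vr, so b = vr/k.
Step 1: r = λ(v − 1)/(k − 1) = 6·(40 − 1)/(4 − 1) = 6·39/3 = 234/3 = 78.
Step 2: b = vr/k = 40·78/4 = 3120/4 = 780.
Check integrality: r = 78 ∈ Z ✓, b = 780 ∈ Z ✓.
(These identities are necessary conditions: they determine r and b for any design with these parameters, but do not by themselves prove that one exists.)

r = 78, b = 780.


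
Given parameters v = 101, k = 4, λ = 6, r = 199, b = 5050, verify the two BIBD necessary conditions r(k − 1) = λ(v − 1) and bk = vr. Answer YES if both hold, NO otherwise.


Condition (i): r(k − 1) = 199·3 = 597; λ(v − 1) = 6·100 = 600. Match? NO.
Condition (ii): bk = 5050·4 = 20200; vr = 101·199 = 20099. Match? NO.
Both conditions hold? NO.

NO


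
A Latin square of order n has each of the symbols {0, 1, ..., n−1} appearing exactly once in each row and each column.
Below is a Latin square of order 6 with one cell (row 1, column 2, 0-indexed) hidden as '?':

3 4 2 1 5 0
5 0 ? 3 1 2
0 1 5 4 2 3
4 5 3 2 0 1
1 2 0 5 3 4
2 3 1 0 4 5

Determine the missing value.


Row 1 contains symbols [0, 1, 2, 3, 5] — missing [4].
Column 2 contains symbols [0, 1, 2, 3, 5] — missing [4].
The missing symbol must appear in both missing sets; intersection = [4].
Therefore the hidden value is 4.

Missing value = 4.


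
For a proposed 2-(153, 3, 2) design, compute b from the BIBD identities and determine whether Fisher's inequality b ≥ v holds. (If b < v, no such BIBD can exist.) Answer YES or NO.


b = λv(v − 1)/(k(k − 1)) = 2·153·152/(3·2) = 46512/6 = 7752.
Compare with v = 153: b ≥ v, so Fisher's inequality holds.

YES


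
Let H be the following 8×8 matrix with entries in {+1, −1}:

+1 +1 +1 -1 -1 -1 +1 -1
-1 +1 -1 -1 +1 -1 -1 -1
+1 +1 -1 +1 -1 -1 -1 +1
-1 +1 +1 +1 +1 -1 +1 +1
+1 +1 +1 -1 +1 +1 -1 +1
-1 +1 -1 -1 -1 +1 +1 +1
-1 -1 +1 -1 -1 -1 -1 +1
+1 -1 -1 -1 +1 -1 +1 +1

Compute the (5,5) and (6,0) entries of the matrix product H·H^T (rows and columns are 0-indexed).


Row 0 of H: [1, 1, 1, -1, -1, -1, 1, -1].
Row 5 of H: [-1, 1, -1, -1, -1, 1, 1, 1].
Row 6 of H: [-1, -1, 1, -1, -1, -1, -1, 1].
(H·H^T)[5][5] = Σ_j H[5][j]·H[5][j] = (-1)² + (1)² + (-1)² + (-1)² + (-1)² + (1)² + (1)² + (1)² = 1 + 1 + 1 + 1 + 1 + 1 + 1 + 1 = 8.
(H·H^T)[6][0] = Σ_j H[6][j]·H[0][j] = (-1)·(1) + (-1)·(1) + (1)·(1) + (-1)·(-1) + (-1)·(-1) + (-1)·(-1) + (-1)·(1) + (1)·(-1) = -1 + -1 + 1 + 1 + 1 + 1 + -1 + -1 = 0.
So rows 6 and 0 are orthogonal; the diagonal entry equals n = 8.

(5,5) entry = 8; (6,0) entry = 0.


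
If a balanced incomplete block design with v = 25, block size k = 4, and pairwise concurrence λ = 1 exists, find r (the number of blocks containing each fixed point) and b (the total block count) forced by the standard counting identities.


Any 2-(v, k, λ) BIBD satisfies two necessary conditions:
  (i)  Each point sits in r blocks, and counting incidences through any fixed point gives r(k − 1) = λ(v − 1), so r = λ(v − 1)/(k − 1).
  (ii) Total incidences bk = vr, so b = vr/k.
Step 1: r = λ(v − 1)/(k − 1) = 1·(25 − 1)/(4 − 1) = 1·24/3 = 24/3 = 8.
Step 2: b = vr/k = 25·8/4 = 200/4 = 50.
Check integrality: r = 8 ∈ Z ✓, b = 50 ∈ Z ✓.
(These identities are necessary conditions: they determine r and b for any design with these parameters, but do not by themselves prove that one exists.)

r = 8, b = 50.


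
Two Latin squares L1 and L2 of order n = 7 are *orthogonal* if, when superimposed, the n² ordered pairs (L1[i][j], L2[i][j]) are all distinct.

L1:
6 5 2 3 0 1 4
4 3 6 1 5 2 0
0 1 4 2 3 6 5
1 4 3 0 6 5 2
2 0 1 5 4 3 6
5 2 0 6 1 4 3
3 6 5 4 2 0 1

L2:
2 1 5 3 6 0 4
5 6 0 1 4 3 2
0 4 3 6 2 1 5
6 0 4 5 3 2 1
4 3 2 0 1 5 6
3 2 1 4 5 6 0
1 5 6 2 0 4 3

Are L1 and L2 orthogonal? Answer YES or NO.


Form the n² = 49 superimposed pairs (L1[i][j], L2[i][j]), row by row (rows and columns indexed from 0):
row 0: (6,2) (5,1) (2,5) (3,3) (0,6) (1,0) (4,4)
row 1: (4,5) (3,6) (6,0) (1,1) (5,4) (2,3) (0,2)
row 2: (0,0) (1,4) (4,3) (2,6) (3,2) (6,1) (5,5)
row 3: (1,6) (4,0) (3,4) (0,5) (6,3) (5,2) (2,1)
row 4: (2,4) (0,3) (1,2) (5,0) (4,1) (3,5) (6,6)
row 5: (5,3) (2,2) (0,1) (6,4) (1,5) (4,6) (3,0)
row 6: (3,1) (6,5) (5,6) (4,2) (2,0) (0,4) (1,3)
Orthogonality requires all 49 pairs distinct.
Check by first coordinate: for each symbol s of L1, list the L2 entries in the n cells where L1 = s; they must all differ.
  L1 = 0: L2 entries (in reading order) 6, 2, 0, 5, 3, 1, 4 — all 7 distinct ✓
  L1 = 1: L2 entries (in reading order) 0, 1, 4, 6, 2, 5, 3 — all 7 distinct ✓
  L1 = 2: L2 entries (in reading order) 5, 3, 6, 1, 4, 2, 0 — all 7 distinct ✓
  L1 = 3: L2 entries (in reading order) 3, 6, 2, 4, 5, 0, 1 — all 7 distinct ✓
  L1 = 4: L2 entries (in reading order) 4, 5, 3, 0, 1, 6, 2 — all 7 distinct ✓
  L1 = 5: L2 entries (in reading order) 1, 4, 5, 2, 0, 3, 6 — all 7 distinct ✓
  L1 = 6: L2 entries (in reading order) 2, 0, 1, 3, 6, 4, 5 — all 7 distinct ✓
Every symbol of L1 meets every symbol of L2 exactly once, so all 49 pairs are distinct (49 of 49).
Conclusion: YES.

YES


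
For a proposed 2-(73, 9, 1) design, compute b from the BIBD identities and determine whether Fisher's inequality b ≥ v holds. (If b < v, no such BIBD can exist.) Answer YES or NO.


b = λv(v − 1)/(k(k − 1)) = 1·73·72/(9·8) = 5256/72 = 73.
Compare with v = 73: b ≥ v, so Fisher's inequality holds.

YES


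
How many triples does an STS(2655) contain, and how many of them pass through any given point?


An STS(v) is a 2-(v, 3, 1) BIBD: block size k = 3, λ = 1.
Replication: r(k − 1) = λ(v − 1) ⇒ r·2 = 2655 − 1 = 2654 ⇒ r = 1327.
Block count: bk = vr ⇒ b·3 = 2655·1327 = 3523185 ⇒ b = 1174395.

r = 1327, b = 1174395.


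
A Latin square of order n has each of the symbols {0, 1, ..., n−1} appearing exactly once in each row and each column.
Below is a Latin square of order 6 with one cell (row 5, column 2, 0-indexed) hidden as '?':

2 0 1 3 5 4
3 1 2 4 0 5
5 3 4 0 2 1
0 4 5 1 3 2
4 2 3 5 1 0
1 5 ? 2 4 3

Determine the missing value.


Row 5 contains symbols [1, 2, 3, 4, 5] — missing [0].
Column 2 contains symbols [1, 2, 3, 4, 5] — missing [0].
The missing symbol must appear in both missing sets; intersection = [0].
Therefore the hidden value is 0.

Missing value = 0.


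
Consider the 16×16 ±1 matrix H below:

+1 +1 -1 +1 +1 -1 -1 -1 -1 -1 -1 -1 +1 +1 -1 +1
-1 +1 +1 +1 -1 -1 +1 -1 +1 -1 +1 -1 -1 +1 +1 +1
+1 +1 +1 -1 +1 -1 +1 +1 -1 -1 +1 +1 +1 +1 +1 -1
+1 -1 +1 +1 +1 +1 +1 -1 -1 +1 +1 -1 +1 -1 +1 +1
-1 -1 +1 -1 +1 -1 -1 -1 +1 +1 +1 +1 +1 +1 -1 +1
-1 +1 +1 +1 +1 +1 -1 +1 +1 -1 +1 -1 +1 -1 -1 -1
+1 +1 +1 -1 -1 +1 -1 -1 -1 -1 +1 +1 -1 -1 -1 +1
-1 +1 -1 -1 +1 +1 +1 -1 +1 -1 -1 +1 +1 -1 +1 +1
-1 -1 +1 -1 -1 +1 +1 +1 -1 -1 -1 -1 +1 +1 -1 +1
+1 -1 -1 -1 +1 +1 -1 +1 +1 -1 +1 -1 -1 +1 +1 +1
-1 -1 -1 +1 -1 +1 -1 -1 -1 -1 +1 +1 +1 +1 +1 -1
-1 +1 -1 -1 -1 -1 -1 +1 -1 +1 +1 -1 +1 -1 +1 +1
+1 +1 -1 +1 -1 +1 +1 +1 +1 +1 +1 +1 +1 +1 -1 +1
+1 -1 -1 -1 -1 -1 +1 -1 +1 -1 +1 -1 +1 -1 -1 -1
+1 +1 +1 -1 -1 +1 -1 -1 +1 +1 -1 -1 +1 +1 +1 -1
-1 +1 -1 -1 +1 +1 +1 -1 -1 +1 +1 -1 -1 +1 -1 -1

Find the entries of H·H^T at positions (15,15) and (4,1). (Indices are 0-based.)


Row 1 of H: [-1, 1, 1, 1, -1, -1, 1, -1, 1, -1, 1, -1, -1, 1, 1, 1].
Row 4 of H: [-1, -1, 1, -1, 1, -1, -1, -1, 1, 1, 1, 1, 1, 1, -1, 1].
Row 15 of H: [-1, 1, -1, -1, 1, 1, 1, -1, -1, 1, 1, -1, -1, 1, -1, -1].
(H·H^T)[15][15] = Σ_j H[15][j]·H[15][j] = (-1)² + (1)² + (-1)² + (-1)² + (1)² + (1)² + (1)² + (-1)² + (-1)² + (1)² + (1)² + (-1)² + (-1)² + (1)² + (-1)² + (-1)² = 1 + 1 + 1 + 1 + 1 + 1 + 1 + 1 + 1 + 1 + 1 + 1 + 1 + 1 + 1 + 1 = 16.
(H·H^T)[4][1] = Σ_j H[4][j]·H[1][j] = (-1)·(-1) + (-1)·(1) + (1)·(1) + (-1)·(1) + (1)·(-1) + (-1)·(-1) + (-1)·(1) + (-1)·(-1) + (1)·(1) + (1)·(-1) + (1)·(1) + (1)·(-1) + (1)·(-1) + (1)·(1) + (-1)·(1) + (1)·(1) = 1 + -1 + 1 + -1 + -1 + 1 + -1 + 1 + 1 + -1 + 1 + -1 + -1 + 1 + -1 + 1 = 0.
So rows 4 and 1 are orthogonal; the diagonal entry equals n = 16.

(15,15) entry = 16; (4,1) entry = 0.


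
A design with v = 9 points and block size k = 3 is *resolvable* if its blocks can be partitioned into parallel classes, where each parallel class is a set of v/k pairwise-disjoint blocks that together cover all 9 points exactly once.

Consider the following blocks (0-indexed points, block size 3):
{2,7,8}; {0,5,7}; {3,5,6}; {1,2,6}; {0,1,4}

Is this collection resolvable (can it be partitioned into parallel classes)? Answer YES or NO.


v = 9, block size k = 3, number of blocks = 5.
For resolvability, blocks must partition into parallel classes of size v/k = 3.
Total blocks must therefore be a multiple of 3: 5 = 3·1 + 2 ⇒ not divisible ✗.
Resolvable? NO.

NO


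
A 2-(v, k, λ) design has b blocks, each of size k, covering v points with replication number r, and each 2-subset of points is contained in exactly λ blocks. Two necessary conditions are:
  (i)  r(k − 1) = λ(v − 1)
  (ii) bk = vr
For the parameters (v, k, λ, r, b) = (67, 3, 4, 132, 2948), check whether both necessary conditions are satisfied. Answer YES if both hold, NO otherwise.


Condition (i): r(k − 1) = 132·2 = 264; λ(v − 1) = 4·66 = 264. Match? YES.
Condition (ii): bk = 2948·3 = 8844; vr = 67·132 = 8844. Match? YES.
Both conditions hold? YES.

YES


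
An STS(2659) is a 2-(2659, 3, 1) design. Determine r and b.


An STS(v) is a 2-(v, 3, 1) BIBD: block size k = 3, λ = 1.
Replication: r(k − 1) = λ(v − 1) ⇒ r·2 = 2659 − 1 = 2658 ⇒ r = 1329.
Block count: b = v(v − 1)/6 = 2659·2658/6 = 7067622/6 = 1177937.
(Check via bk = vr: 1177937·3 = 3533811 = 2659·1329 = 3533811 ✓.)

r = 1329, b = 1177937.


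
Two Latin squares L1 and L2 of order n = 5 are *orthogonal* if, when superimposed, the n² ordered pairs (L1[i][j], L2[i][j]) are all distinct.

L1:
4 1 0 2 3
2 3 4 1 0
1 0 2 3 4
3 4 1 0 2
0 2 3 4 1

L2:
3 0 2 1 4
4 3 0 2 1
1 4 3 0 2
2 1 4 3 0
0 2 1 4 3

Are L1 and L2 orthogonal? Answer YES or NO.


Form the n² = 25 superimposed pairs (L1[i][j], L2[i][j]), row by row (rows and columns indexed from 0):
row 0: (4,3) (1,0) (0,2) (2,1) (3,4)
row 1: (2,4) (3,3) (4,0) (1,2) (0,1)
row 2: (1,1) (0,4) (2,3) (3,0) (4,2)
row 3: (3,2) (4,1) (1,4) (0,3) (2,0)
row 4: (0,0) (2,2) (3,1) (4,4) (1,3)
Orthogonality requires all 25 pairs distinct.
Check by first coordinate: for each symbol s of L1, list the L2 entries in the n cells where L1 = s; they must all differ.
  L1 = 0: L2 entries (in reading order) 2, 1, 4, 3, 0 — all 5 distinct ✓
  L1 = 1: L2 entries (in reading order) 0, 2, 1, 4, 3 — all 5 distinct ✓
  L1 = 2: L2 entries (in reading order) 1, 4, 3, 0, 2 — all 5 distinct ✓
  L1 = 3: L2 entries (in reading order) 4, 3, 0, 2, 1 — all 5 distinct ✓
  L1 = 4: L2 entries (in reading order) 3, 0, 2, 1, 4 — all 5 distinct ✓
Every symbol of L1 meets every symbol of L2 exactly once, so all 25 pairs are distinct (25 of 25).
Conclusion: YES.

YES


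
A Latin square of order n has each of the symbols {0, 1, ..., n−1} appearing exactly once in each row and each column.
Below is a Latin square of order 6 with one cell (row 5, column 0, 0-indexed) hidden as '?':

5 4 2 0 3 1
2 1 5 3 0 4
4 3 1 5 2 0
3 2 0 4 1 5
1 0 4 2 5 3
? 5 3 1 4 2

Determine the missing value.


Row 5 contains symbols [1, 2, 3, 4, 5] — missing [0].
Column 0 contains symbols [1, 2, 3, 4, 5] — missing [0].
The missing symbol must appear in both missing sets; intersection = [0].
Therefore the hidden value is 0.

Missing value = 0.


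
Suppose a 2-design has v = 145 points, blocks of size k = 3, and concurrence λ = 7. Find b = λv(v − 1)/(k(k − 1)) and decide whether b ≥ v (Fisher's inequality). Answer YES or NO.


b = λv(v − 1)/(k(k − 1)) = 7·145·144/(3·2) = 146160/6 = 24360.
Compare with v = 145: b ≥ v, so Fisher's inequality holds.

YES


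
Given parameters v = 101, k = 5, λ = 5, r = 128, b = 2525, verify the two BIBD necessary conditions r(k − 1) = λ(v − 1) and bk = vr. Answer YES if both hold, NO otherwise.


Condition (i): r(k − 1) = 128·4 = 512; λ(v − 1) = 5·100 = 500. Match? NO.
Condition (ii): bk = 2525·5 = 12625; vr = 101·128 = 12928. Match? NO.
Both conditions hold? NO.

NO


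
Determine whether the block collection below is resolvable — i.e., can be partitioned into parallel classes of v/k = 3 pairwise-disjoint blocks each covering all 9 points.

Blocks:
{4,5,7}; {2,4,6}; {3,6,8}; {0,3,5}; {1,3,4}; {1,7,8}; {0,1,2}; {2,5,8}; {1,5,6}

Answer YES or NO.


v = 9, block size k = 3, number of blocks = 9.
For resolvability, blocks must partition into parallel classes of size v/k = 3.
Total blocks must therefore be a multiple of 3: 9 = 3·3 + 0 ⇒ divisible ✓.
Consider block {1,3,4}. The only other block(s) in the collection disjoint from it are {2,5,8} — just 1 block(s). Any parallel class containing {1,3,4} would need 2 other blocks each disjoint from it, so no parallel class of size 3 can contain {1,3,4}.
Since every block must belong to some parallel class in a resolution, the collection cannot be partitioned into parallel classes.
Resolvable? NO.

NO


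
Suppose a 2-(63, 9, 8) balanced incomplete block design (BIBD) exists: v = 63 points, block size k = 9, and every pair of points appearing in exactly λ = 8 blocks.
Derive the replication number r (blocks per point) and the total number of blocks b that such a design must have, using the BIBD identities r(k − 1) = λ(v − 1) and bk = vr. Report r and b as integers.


Any 2-(v, k, λ) BIBD satisfies two necessary conditions:
  (i)  Each point sits in r blocks, and counting incidences through any fixed point gives r(k − 1) = λ(v − 1), so r = λ(v − 1)/(k − 1).
  (ii) Total incidences bk = vr, so b = vr/k.
Step 1: r = λ(v − 1)/(k − 1) = 8·(63 − 1)/(9 − 1) = 8·62/8 = 496/8 = 62.
Step 2: b = vr/k = 63·62/9 = 3906/9 = 434.
Check integrality: r = 62 ∈ Z ✓, b = 434 ∈ Z ✓.
(These identities are necessary conditions: they determine r and b for any design with these parameters, but do not by themselves prove that one exists.)

r = 62, b = 434.


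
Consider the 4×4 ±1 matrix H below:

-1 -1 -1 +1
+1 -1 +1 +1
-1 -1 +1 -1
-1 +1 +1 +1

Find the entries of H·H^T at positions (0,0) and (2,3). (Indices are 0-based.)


Row 0 of H: [-1, -1, -1, 1].
Row 2 of H: [-1, -1, 1, -1].
Row 3 of H: [-1, 1, 1, 1].
(H·H^T)[0][0] = Σ_j H[0][j]·H[0][j] = (-1)² + (-1)² + (-1)² + (1)² = 1 + 1 + 1 + 1 = 4.
(H·H^T)[2][3] = Σ_j H[2][j]·H[3][j] = (-1)·(-1) + (-1)·(1) + (1)·(1) + (-1)·(1) = 1 + -1 + 1 + -1 = 0.
So rows 2 and 3 are orthogonal; the diagonal entry equals n = 4.

(0,0) entry = 4; (2,3) entry = 0.


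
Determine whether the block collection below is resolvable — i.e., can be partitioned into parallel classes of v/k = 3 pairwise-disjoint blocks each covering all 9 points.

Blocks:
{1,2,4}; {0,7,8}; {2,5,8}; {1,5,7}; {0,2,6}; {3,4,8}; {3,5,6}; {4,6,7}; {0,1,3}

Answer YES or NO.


v = 9, block size k = 3, number of blocks = 9.
For resolvability, blocks must partition into parallel classes of size v/k = 3.
Total blocks must therefore be a multiple of 3: 9 = 3·3 + 0 ⇒ divisible ✓.
Greedy packing gives 3 candidate class(es). Each should be a full parallel class (size 3, covers all 9 points).
  Class 1 (3 blocks): {1,2,4}; {0,7,8}; {3,5,6}. Points covered: [0, 1, 2, 3, 4, 5, 6, 7, 8].
  Class 2 (3 blocks): {2,5,8}; {4,6,7}; {0,1,3}. Points covered: [0, 1, 2, 3, 4, 5, 6, 7, 8].
  Class 3 (3 blocks): {1,5,7}; {0,2,6}; {3,4,8}. Points covered: [0, 1, 2, 3, 4, 5, 6, 7, 8].
All classes full (size 3)? YES. All classes cover every point? YES.
Resolvable? YES.

YES


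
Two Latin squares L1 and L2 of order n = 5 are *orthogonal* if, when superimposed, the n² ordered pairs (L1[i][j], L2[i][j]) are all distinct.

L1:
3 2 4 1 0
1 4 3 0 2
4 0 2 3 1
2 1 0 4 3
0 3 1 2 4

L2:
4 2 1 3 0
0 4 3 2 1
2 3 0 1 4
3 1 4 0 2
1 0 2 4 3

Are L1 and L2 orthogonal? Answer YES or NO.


Form the n² = 25 superimposed pairs (L1[i][j], L2[i][j]), row by row (rows and columns indexed from 0):
row 0: (3,4) (2,2) (4,1) (1,3) (0,0)
row 1: (1,0) (4,4) (3,3) (0,2) (2,1)
row 2: (4,2) (0,3) (2,0) (3,1) (1,4)
row 3: (2,3) (1,1) (0,4) (4,0) (3,2)
row 4: (0,1) (3,0) (1,2) (2,4) (4,3)
Orthogonality requires all 25 pairs distinct.
Check by first coordinate: for each symbol s of L1, list the L2 entries in the n cells where L1 = s; they must all differ.
  L1 = 0: L2 entries (in reading order) 0, 2, 3, 4, 1 — all 5 distinct ✓
  L1 = 1: L2 entries (in reading order) 3, 0, 4, 1, 2 — all 5 distinct ✓
  L1 = 2: L2 entries (in reading order) 2, 1, 0, 3, 4 — all 5 distinct ✓
  L1 = 3: L2 entries (in reading order) 4, 3, 1, 2, 0 — all 5 distinct ✓
  L1 = 4: L2 entries (in reading order) 1, 4, 2, 0, 3 — all 5 distinct ✓
Every symbol of L1 meets every symbol of L2 exactly once, so all 25 pairs are distinct (25 of 25).
Conclusion: YES.

YES


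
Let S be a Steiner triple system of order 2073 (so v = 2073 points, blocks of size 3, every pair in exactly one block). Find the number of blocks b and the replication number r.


An STS(v) is a 2-(v, 3, 1) BIBD: block size k = 3, λ = 1.
Replication: r(k − 1) = λ(v − 1) ⇒ r·2 = 2073 − 1 = 2072 ⇒ r = 1036.
Block count: bk = vr ⇒ b·3 = 2073·1036 = 2147628 ⇒ b = 715876.
(Check via b = v(v − 1)/6 = 2073·2072/6 = 4295256/6 = 715876.)

r = 1036, b = 715876.
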